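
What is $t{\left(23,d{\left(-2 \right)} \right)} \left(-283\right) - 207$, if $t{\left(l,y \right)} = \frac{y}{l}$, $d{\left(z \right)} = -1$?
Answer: $- \frac{4478}{23} \approx -194.7$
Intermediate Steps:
$t{\left(23,d{\left(-2 \right)} \right)} \left(-283\right) - 207 = - \frac{1}{23} \left(-283\right) - 207 = \left(-1\right) \frac{1}{23} \left(-283\right) - 207 = \left(- \frac{1}{23}\right) \left(-283\right) - 207 = \frac{283}{23} - 207 = - \frac{4478}{23}$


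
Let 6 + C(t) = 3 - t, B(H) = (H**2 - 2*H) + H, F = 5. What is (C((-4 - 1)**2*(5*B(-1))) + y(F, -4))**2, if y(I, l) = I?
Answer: 61504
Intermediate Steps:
B(H) = H**2 - H
C(t) = -3 - t (C(t) = -6 + (3 - t) = -3 - t)
(C((-4 - 1)**2*(5*B(-1))) + y(F, -4))**2 = ((-3 - (-4 - 1)**2*5*(-(-1 - 1))) + 5)**2 = ((-3 - (-5)**2*5*(-1*(-2))) + 5)**2 = ((-3 - 25*5*2) + 5)**2 = ((-3 - 25*10) + 5)**2 = ((-3 - 1*250) + 5)**2 = ((-3 - 250) + 5)**2 = (-253 + 5)**2 = (-248)**2 = 61504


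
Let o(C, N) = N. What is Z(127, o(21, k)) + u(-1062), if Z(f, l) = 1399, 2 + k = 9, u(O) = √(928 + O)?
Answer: 1399 + I*√134 ≈ 1399.0 + 11.576*I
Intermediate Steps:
k = 7 (k = -2 + 9 = 7)
Z(127, o(21, k)) + u(-1062) = 1399 + √(928 - 1062) = 1399 + √(-134) = 1399 + I*√134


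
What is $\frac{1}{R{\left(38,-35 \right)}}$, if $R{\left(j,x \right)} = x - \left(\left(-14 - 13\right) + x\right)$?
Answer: $\frac{1}{27} \approx 0.037037$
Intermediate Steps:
$R{\left(j,x \right)} = 27$ ($R{\left(j,x \right)} = x - \left(-27 + x\right) = 27$)
$\frac{1}{R{\left(38,-35 \right)}} = \frac{1}{27}$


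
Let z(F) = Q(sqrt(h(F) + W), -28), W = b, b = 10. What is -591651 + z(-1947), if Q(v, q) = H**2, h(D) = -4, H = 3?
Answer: -591642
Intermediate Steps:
W = 10
Q(v, q) = 9 (Q(v, q) = 3**2 = 9)
z(F) = 9
-591651 + z(-1947) = -591651 + 9 = -591642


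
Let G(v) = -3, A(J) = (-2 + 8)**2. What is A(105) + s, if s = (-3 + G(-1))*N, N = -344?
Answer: 2100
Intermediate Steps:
A(J) = 36 (A(J) = 6**2 = 36)
s = 2064 (s = (-3 - 3)*(-344) = -6*(-344) = 2064)
A(105) + s = 36 + 2064 = 2100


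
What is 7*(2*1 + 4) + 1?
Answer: 43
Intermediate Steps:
7*(2*1 + 4) + 1 = 7*(2 + 4) + 1 = 7*6 + 1 = 42 + 1 = 43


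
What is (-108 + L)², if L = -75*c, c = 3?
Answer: 110889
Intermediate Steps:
L = -225 (L = -75*3 = -225)
(-108 + L)² = (-108 - 225)² = (-333)² = 110889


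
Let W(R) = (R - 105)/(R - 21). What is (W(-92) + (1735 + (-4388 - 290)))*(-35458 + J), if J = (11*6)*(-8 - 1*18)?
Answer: 12355224988/113 ≈ 1.0934e+8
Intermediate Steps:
W(R) = (-105 + R)/(-21 + R)
J = -1716 (J = 66*(-8 - 18) = 66*(-26) = -1716)
(W(-92) + (1735 + (-4388 - 290)))*(-35458 + J) = ((-105 - 92)/(-21 - 92) + (1735 + (-4388 - 290)))*(-35458 - 1716) = (-197/(-113) + (1735 - 4678))*(-37174) = (-1/113*(-197) - 2943)*(-37174) = (197/113 - 2943)*(-37174) = -332362/113*(-37174) = 12355224988/113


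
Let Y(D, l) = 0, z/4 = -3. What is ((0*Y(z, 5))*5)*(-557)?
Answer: 0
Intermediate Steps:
z = -12 (z = 4*(-3) = -12)
((0*Y(z, 5))*5)*(-557) = ((0*0)*5)*(-557) = (0*5)*(-557) = 0*(-557) = 0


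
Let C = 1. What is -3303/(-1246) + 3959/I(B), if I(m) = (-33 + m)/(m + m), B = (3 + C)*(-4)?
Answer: 22573585/8722 ≈ 2588.1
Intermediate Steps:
B = -16 (B = (3 + 1)*(-4) = 4*(-4) = -16)
I(m) = (-33 + m)/(2*m) (I(m) = (-33 + m)/((2*m)) = (-33 + m)*(1/(2*m)) = (-33 + m)/(2*m))
-3303/(-1246) + 3959/I(B) = -3303/(-1246) + 3959/(((1/2)*(-33 - 16)/(-16))) = -3303*(-1/1246) + 3959/(((1/2)*(-1/16)*(-49))) = 3303/1246 + 3959/(49/32) = 3303/1246 + 3959*(32/49) = 3303/1246 + 126688/49 = 22573585/8722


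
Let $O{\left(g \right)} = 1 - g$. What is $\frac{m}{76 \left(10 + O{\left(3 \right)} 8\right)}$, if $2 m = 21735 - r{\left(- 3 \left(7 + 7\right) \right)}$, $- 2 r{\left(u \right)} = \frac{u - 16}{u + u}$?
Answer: $- \frac{1825769}{76608} \approx -23.833$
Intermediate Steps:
$r{\left(u \right)} = - \frac{-16 + u}{4 u}$ ($r{\left(u \right)} = - \frac{\left(u - 16\right) \frac{1}{u + u}}{2} = - \frac{\left(-16 + u\right) \frac{1}{2 u}}{2} = - \frac{\frac{1}{2} \frac{1}{u} \left(-16 + u\right)}{2} = - \frac{-16 + u}{4 u}$)
$m = \frac{1825769}{168}$ ($m = \frac{21735 - \frac{16 - - 3 \left(7 + 7\right)}{4 \left(- 3 \left(7 + 7\right)\right)}}{2} = \frac{21735 - \frac{16 - \left(-3\right) 14}{4 \left(\left(-3\right) 14\right)}}{2} = \frac{21735 - \frac{16 - -42}{4 \left(-42\right)}}{2} = \frac{21735 - \frac{1}{4} \left(- \frac{1}{42}\right) \left(16 + 42\right)}{2} = \frac{21735 - \frac{1}{4} \left(- \frac{1}{42}\right) 58}{2} = \frac{21735 - - \frac{29}{84}}{2} = \frac{21735 + \frac{29}{84}}{2} = \frac{1}{2} \cdot \frac{1825769}{84} = \frac{1825769}{168} \approx 10868.0$)
$\frac{m}{76 \left(10 + O{\left(3 \right)} 8\right)} = \frac{1825769}{168 \cdot 76 \left(10 + \left(1 - 3\right) 8\right)} = \frac{1825769}{168 \cdot 76 \left(10 - 16\right)} = \frac{1825769}{168 \cdot 76 \left(-6\right)} = \frac{1825769}{168 \left(-456\right)} = \frac{1825769}{168} \left(- \frac{1}{456}\right) = - \frac{1825769}{76608}$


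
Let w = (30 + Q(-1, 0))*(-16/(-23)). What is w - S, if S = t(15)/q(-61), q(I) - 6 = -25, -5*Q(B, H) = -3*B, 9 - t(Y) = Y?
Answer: 43998/2185 ≈ 20.136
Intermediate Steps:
t(Y) = 9 - Y
Q(B, H) = 3*B/5 (Q(B, H) = -(-3)*B/5 = 3*B/5)
q(I) = -19 (q(I) = 6 - 25 = -19)
S = 6/19 (S = (9 - 1*15)/(-19) = (9 - 15)*(-1/19) = -6*(-1/19) = 6/19 ≈ 0.31579)
w = 2352/115 (w = (30 + (3/5)*(-1))*(-16/(-23)) = (30 - 3/5)*(-16*(-1/23)) = (147/5)*(16/23) = 2352/115 ≈ 20.452)
w - S = 2352/115 - 1*6/19 = 2352/115 - 6/19 = 43998/2185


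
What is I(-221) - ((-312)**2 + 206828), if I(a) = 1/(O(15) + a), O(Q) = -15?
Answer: -71784593/236 ≈ -3.0417e+5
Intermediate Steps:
I(a) = 1/(-15 + a)
I(-221) - ((-312)**2 + 206828) = 1/(-15 - 221) - ((-312)**2 + 206828) = 1/(-236) - (97344 + 206828) = -1/236 - 1*304172 = -1/236 - 304172 = -71784593/236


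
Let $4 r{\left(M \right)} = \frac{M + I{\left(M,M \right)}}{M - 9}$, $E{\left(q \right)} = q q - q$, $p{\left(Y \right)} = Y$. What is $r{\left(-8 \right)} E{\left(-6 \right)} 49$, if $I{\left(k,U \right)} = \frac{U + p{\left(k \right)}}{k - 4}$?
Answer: $\frac{3430}{17} \approx 201.76$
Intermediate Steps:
$E{\left(q \right)} = q^{2} - q$
$I{\left(k,U \right)} = \frac{U + k}{-4 + k}$ ($I{\left(k,U \right)} = \frac{U + k}{k - 4} = \frac{U + k}{-4 + k}$)
$r{\left(M \right)} = \frac{M + \frac{2 M}{-4 + M}}{4 \left(-9 + M\right)}$ ($r{\left(M \right)} = \frac{\left(M + \frac{M + M}{-4 + M}\right) \frac{1}{M - 9}}{4} = \frac{\left(M + \frac{2 M}{-4 + M}\right) \frac{1}{-9 + M}}{4} = \frac{\frac{1}{-9 + M} \left(M + \frac{2 M}{-4 + M}\right)}{4} = \frac{M + \frac{2 M}{-4 + M}}{4 \left(-9 + M\right)}$)
$r{\left(-8 \right)} E{\left(-6 \right)} 49 = \frac{1}{4} \left(-8\right) \frac{1}{-9 - 8} \frac{1}{-4 - 8} \left(-2 - 8\right) \left(- 6 \left(-1 - 6\right)\right) 49 = \frac{1}{4} \left(-8\right) \frac{1}{-17} \frac{1}{-12} \left(-10\right) \left(\left(-6\right) \left(-7\right)\right) 49 = \frac{1}{4} \left(-8\right) \left(- \frac{1}{17}\right) \left(- \frac{1}{12}\right) \left(-10\right) 42 \cdot 49 = \frac{5}{51} \cdot 42 \cdot 49 = \frac{70}{17} \cdot 49 = \frac{3430}{17}$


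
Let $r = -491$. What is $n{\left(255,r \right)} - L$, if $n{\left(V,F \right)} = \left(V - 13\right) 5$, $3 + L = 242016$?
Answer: $-240803$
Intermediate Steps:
$L = 242013$ ($L = -3 + 242016 = 242013$)
$n{\left(V,F \right)} = -65 + 5 V$ ($n{\left(V,F \right)} = \left(-13 + V\right) 5 = -65 + 5 V$)
$n{\left(255,r \right)} - L = \left(-65 + 5 \cdot 255\right) - 242013 = \left(-65 + 1275\right) - 242013 = 1210 - 242013 = -240803$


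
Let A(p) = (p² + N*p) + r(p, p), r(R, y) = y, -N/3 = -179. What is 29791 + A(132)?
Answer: 118231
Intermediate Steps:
N = 537 (N = -3*(-179) = 537)
A(p) = p² + 538*p (A(p) = (p² + 537*p) + p = p² + 538*p)
29791 + A(132) = 29791 + 132*(538 + 132) = 29791 + 132*670 = 29791 + 88440 = 118231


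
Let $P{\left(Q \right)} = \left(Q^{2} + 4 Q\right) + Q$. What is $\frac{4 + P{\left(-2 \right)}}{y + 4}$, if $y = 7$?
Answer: $- \frac{2}{11} \approx -0.18182$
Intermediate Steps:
$P{\left(Q \right)} = Q^{2} + 5 Q$
$\frac{4 + P{\left(-2 \right)}}{y + 4} = \frac{4 - 2 \left(5 - 2\right)}{7 + 4} = \frac{4 - 6}{11} = \frac{1}{11} \left(-2\right) = - \frac{2}{11}$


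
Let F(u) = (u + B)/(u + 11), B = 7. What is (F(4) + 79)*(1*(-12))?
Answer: -4784/5 ≈ -956.80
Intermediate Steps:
F(u) = (7 + u)/(11 + u) (F(u) = (u + 7)/(u + 11) = (7 + u)/(11 + u))
(F(4) + 79)*(1*(-12)) = ((7 + 4)/(11 + 4) + 79)*(1*(-12)) = (11/15 + 79)*(-12) = (1196/15)*(-12) = -4784/5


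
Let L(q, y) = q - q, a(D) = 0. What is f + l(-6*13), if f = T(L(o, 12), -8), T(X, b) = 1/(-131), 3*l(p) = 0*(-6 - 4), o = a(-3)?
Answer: -1/131 ≈ -0.0076336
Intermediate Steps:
o = 0
l(p) = 0 (l(p) = (0*(-6 - 4))/3 = (0*(-10))/3 = (1/3)*0 = 0)
L(q, y) = 0
T(X, b) = -1/131
f = -1/131 ≈ -0.0076336
f + l(-6*13) = -1/131 + 0 = -1/131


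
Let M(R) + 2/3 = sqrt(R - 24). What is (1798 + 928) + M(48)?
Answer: 8176/3 + 2*sqrt(6) ≈ 2730.2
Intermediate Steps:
M(R) = -2/3 + sqrt(-24 + R) (M(R) = -2/3 + sqrt(R - 24) = -2/3 + sqrt(-24 + R))
(1798 + 928) + M(48) = (1798 + 928) + (-2/3 + sqrt(-24 + 48)) = 2726 + (-2/3 + sqrt(24)) = 2726 + (-2/3 + 2*sqrt(6)) = 8176/3 + 2*sqrt(6)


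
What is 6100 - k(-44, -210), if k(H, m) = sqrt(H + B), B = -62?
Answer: 6100 - I*sqrt(106) ≈ 6100.0 - 10.296*I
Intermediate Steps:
k(H, m) = sqrt(-62 + H) (k(H, m) = sqrt(H - 62) = sqrt(-62 + H))
6100 - k(-44, -210) = 6100 - sqrt(-62 - 44) = 6100 - sqrt(-106) = 6100 - I*sqrt(106)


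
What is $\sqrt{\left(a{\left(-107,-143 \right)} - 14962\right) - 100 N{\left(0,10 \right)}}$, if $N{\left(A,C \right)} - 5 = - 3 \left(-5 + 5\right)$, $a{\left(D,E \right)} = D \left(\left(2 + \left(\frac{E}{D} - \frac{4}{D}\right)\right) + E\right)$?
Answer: $3 i \sqrt{58} \approx 22.847 i$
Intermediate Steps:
$a{\left(D,E \right)} = D \left(2 + E - \frac{4}{D} + \frac{E}{D}\right)$ ($a{\left(D,E \right)} = D \left(\left(2 + \left(- \frac{4}{D} + \frac{E}{D}\right)\right) + E\right) = D \left(\left(2 - \frac{4}{D} + \frac{E}{D}\right) + E\right) = D \left(2 + E - \frac{4}{D} + \frac{E}{D}\right)$)
$N{\left(A,C \right)} = 5$ ($N{\left(A,C \right)} = 5 - 3 \left(-5 + 5\right) = 5 - 0 = 5 + 0 = 5$)
$\sqrt{\left(a{\left(-107,-143 \right)} - 14962\right) - 100 N{\left(0,10 \right)}} = \sqrt{\left(\left(-4 - 143 + 2 \left(-107\right) - -15301\right) - 14962\right) - 500} = \sqrt{\left(\left(-4 - 143 - 214 + 15301\right) - 14962\right) - 500} = \sqrt{\left(14940 - 14962\right) - 500} = \sqrt{-22 - 500} = \sqrt{-522} = 3 i \sqrt{58}$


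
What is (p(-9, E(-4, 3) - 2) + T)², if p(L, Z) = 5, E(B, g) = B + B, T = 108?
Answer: 12769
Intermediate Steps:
E(B, g) = 2*B
(p(-9, E(-4, 3) - 2) + T)² = (5 + 108)² = 113² = 12769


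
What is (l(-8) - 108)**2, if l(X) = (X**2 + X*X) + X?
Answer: 144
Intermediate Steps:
l(X) = X + 2*X**2 (l(X) = (X**2 + X**2) + X = 2*X**2 + X = X + 2*X**2)
(l(-8) - 108)**2 = (-8*(1 + 2*(-8)) - 108)**2 = (-8*(1 - 16) - 108)**2 = (-8*(-15) - 108)**2 = (120 - 108)**2 = 12**2 = 144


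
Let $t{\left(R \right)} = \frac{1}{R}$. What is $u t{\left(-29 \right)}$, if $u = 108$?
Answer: $- \frac{108}{29} \approx -3.7241$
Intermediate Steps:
$u t{\left(-29 \right)} = \frac{108}{-29} = 108 \left(- \frac{1}{29}\right) = - \frac{108}{29}$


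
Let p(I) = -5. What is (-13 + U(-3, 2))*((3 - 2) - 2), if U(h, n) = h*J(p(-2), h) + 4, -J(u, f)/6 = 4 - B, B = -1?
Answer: -81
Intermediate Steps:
J(u, f) = -30 (J(u, f) = -6*(4 - 1*(-1)) = -6*(4 + 1) = -6*5 = -30)
U(h, n) = 4 - 30*h (U(h, n) = h*(-30) + 4 = -30*h + 4 = 4 - 30*h)
(-13 + U(-3, 2))*((3 - 2) - 2) = (-13 + (4 - 30*(-3)))*((3 - 2) - 2) = (-13 + (4 + 90))*(1 - 2) = (-13 + 94)*(-1) = 81*(-1) = -81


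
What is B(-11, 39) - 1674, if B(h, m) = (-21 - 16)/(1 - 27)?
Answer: -43487/26 ≈ -1672.6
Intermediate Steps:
B(h, m) = 37/26 (B(h, m) = -37/(-26) = -37*(-1/26) = 37/26)
B(-11, 39) - 1674 = 37/26 - 1674 = -43487/26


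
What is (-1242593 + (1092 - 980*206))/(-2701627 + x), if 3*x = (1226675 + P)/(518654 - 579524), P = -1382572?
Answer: 263575804410/493343950573 ≈ 0.53426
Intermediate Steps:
x = 155897/182610 (x = ((1226675 - 1382572)/(518654 - 579524))/3 = (-155897/(-60870))/3 = (-155897*(-1/60870))/3 = (⅓)*(155897/60870) = 155897/182610 ≈ 0.85372)
(-1242593 + (1092 - 980*206))/(-2701627 + x) = (-1242593 + (1092 - 980*206))/(-2701627 + 155897/182610) = (-1242593 + (1092 - 201880))/(-493343950573/182610) = (-1242593 - 200788)*(-182610/493343950573) = -1443381*(-182610/493343950573) = 263575804410/493343950573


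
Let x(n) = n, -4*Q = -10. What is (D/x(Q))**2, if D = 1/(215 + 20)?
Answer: 4/1380625 ≈ 2.8972e-6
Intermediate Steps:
Q = 5/2 (Q = -1/4*(-10) = 5/2 ≈ 2.5000)
D = 1/235 ≈ 0.0042553
(D/x(Q))**2 = (1/(235*(5/2)))**2 = ((1/235)*(2/5))**2 = (2/1175)**2 = 4/1380625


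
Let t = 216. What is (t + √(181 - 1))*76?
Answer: 16416 + 456*√5 ≈ 17436.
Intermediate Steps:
(t + √(181 - 1))*76 = (216 + √(181 - 1))*76 = (216 + √180)*76 = (216 + 6*√5)*76 = 16416 + 456*√5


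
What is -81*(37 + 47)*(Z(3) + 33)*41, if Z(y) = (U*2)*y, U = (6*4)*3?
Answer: -129718260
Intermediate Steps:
U = 72 (U = 24*3 = 72)
Z(y) = 144*y (Z(y) = (72*2)*y = 144*y)
-81*(37 + 47)*(Z(3) + 33)*41 = -81*(37 + 47)*(144*3 + 33)*41 = -6804*(432 + 33)*41 = -6804*465*41 = -81*39060*41 = -3163860*41 = -129718260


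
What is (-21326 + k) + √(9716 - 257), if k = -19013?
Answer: -40339 + 3*√1051 ≈ -40242.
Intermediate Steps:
(-21326 + k) + √(9716 - 257) = (-21326 - 19013) + √(9716 - 257) = -40339 + √9459 = -40339 + 3*√1051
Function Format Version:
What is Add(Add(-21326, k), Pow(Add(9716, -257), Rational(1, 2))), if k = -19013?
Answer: Add(-40339, Mul(3, Pow(1051, Rational(1, 2)))) ≈ -40242.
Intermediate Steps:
Add(Add(-21326, k), Pow(Add(9716, -257), Rational(1, 2))) = Add(Add(-21326, -19013), Pow(Add(9716, -257), Rational(1, 2))) = Add(-40339, Pow(9459, Rational(1, 2))) = Add(-40339, Mul(3, Pow(1051, Rational(1, 2))))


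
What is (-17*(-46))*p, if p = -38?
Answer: -29716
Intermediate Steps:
(-17*(-46))*p = -17*(-46)*(-38) = 782*(-38) = -29716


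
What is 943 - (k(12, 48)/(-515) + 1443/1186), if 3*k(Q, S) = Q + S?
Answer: 115051109/122158 ≈ 941.82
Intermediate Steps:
k(Q, S) = Q/3 + S/3 (k(Q, S) = (Q + S)/3 = Q/3 + S/3)
943 - (k(12, 48)/(-515) + 1443/1186) = 943 - (((⅓)*12 + (⅓)*48)/(-515) + 1443/1186) = 943 - ((4 + 16)*(-1/515) + 1443*(1/1186)) = 943 - (20*(-1/515) + 1443/1186) = 943 - (-4/103 + 1443/1186) = 943 - 1*143885/122158 = 943 - 143885/122158 = 115051109/122158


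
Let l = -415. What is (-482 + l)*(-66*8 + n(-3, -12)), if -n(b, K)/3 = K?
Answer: 441324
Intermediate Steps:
n(b, K) = -3*K
(-482 + l)*(-66*8 + n(-3, -12)) = (-482 - 415)*(-66*8 - 3*(-12)) = -897*(-528 + 36) = -897*(-492) = 441324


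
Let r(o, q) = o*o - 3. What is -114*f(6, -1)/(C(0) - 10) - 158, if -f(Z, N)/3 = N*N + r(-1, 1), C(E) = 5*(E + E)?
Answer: -619/5 ≈ -123.80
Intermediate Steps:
C(E) = 10*E (C(E) = 5*(2*E) = 10*E)
r(o, q) = -3 + o**2 (r(o, q) = o**2 - 3 = -3 + o**2)
f(Z, N) = 6 - 3*N**2 (f(Z, N) = -3*(N*N + (-3 + (-1)**2)) = -3*(N**2 + (-3 + 1)) = -3*(N**2 - 2) = -3*(-2 + N**2) = 6 - 3*N**2)
-114*f(6, -1)/(C(0) - 10) - 158 = -114*(6 - 3*(-1)**2)/(10*0 - 10) - 158 = -114*(6 - 3*1)/(0 - 10) - 158 = -114*(6 - 3)/(-10) - 158 = -(-57)*3/5 - 158 = -114*(-3/10) - 158 = 171/5 - 158 = -619/5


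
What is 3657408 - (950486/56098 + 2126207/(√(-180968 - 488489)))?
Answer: 102586161749/28049 + 2126207*I*√669457/669457 ≈ 3.6574e+6 + 2598.6*I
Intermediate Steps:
3657408 - (950486/56098 + 2126207/(√(-180968 - 488489))) = 3657408 - (950486*(1/56098) + 2126207/(√(-669457))) = 3657408 - (475243/28049 + 2126207/((I*√669457))) = 3657408 - (475243/28049 + 2126207*(-I*√669457/669457)) = 3657408 - (475243/28049 - 2126207*I*√669457/669457) = 3657408 + (-475243/28049 + 2126207*I*√669457/669457) = 102586161749/28049 + 2126207*I*√669457/669457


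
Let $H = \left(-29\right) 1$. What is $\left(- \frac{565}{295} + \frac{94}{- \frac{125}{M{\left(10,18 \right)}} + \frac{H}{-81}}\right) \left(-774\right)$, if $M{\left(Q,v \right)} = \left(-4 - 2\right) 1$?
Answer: $- \frac{395144802}{202547} \approx -1950.9$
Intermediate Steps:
$H = -29$
$M{\left(Q,v \right)} = -6$ ($M{\left(Q,v \right)} = \left(-6\right) 1 = -6$)
$\left(- \frac{565}{295} + \frac{94}{- \frac{125}{M{\left(10,18 \right)}} + \frac{H}{-81}}\right) \left(-774\right) = \left(- \frac{565}{295} + \frac{94}{- \frac{125}{-6} - \frac{29}{-81}}\right) \left(-774\right) = \left(\left(-565\right) \frac{1}{295} + \frac{94}{\left(-125\right) \left(- \frac{1}{6}\right) - - \frac{29}{81}}\right) \left(-774\right) = \left(- \frac{113}{59} + \frac{94}{\frac{125}{6} + \frac{29}{81}}\right) \left(-774\right) = \left(- \frac{113}{59} + \frac{94}{\frac{3433}{162}}\right) \left(-774\right) = \left(- \frac{113}{59} + 94 \cdot \frac{162}{3433}\right) \left(-774\right) = \left(- \frac{113}{59} + \frac{15228}{3433}\right) \left(-774\right) = \frac{510523}{202547} \left(-774\right) = - \frac{395144802}{202547}$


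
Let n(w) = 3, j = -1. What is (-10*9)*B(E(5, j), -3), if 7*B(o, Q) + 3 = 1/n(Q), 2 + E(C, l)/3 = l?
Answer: 240/7 ≈ 34.286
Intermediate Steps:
E(C, l) = -6 + 3*l
B(o, Q) = -8/21 (B(o, Q) = -3/7 + (1/7)/3 = -3/7 + (1/7)*(1/3) = -3/7 + 1/21 = -8/21)
(-10*9)*B(E(5, j), -3) = -10*9*(-8/21) = -90*(-8/21) = 240/7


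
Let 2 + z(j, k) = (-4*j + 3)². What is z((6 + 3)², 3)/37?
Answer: 103039/37 ≈ 2784.8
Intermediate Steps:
z(j, k) = -2 + (3 - 4*j)² (z(j, k) = -2 + (-4*j + 3)² = -2 + (3 - 4*j)²)
z((6 + 3)², 3)/37 = (-2 + (-3 + 4*(6 + 3)²)²)/37 = (-2 + (-3 + 4*9²)²)*(1/37) = (-2 + (-3 + 4*81)²)*(1/37) = (-2 + (-3 + 324)²)*(1/37) = (-2 + 321²)*(1/37) = (-2 + 103041)*(1/37) = 103039*(1/37) = 103039/37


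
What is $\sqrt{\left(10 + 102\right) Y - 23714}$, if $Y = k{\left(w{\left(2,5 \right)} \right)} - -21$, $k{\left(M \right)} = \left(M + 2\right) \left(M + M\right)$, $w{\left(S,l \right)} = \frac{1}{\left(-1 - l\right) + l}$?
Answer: $i \sqrt{21586} \approx 146.92 i$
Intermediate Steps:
$w{\left(S,l \right)} = -1$ ($w{\left(S,l \right)} = \frac{1}{-1} = -1$)
$k{\left(M \right)} = 2 M \left(2 + M\right)$ ($k{\left(M \right)} = \left(2 + M\right) 2 M = 2 M \left(2 + M\right)$)
$Y = 19$ ($Y = 2 \left(-1\right) \left(2 - 1\right) - -21 = 2 \left(-1\right) 1 + 21 = -2 + 21 = 19$)
$\sqrt{\left(10 + 102\right) Y - 23714} = \sqrt{\left(10 + 102\right) 19 - 23714} = \sqrt{112 \cdot 19 - 23714} = \sqrt{2128 - 23714} = \sqrt{-21586} = i \sqrt{21586}$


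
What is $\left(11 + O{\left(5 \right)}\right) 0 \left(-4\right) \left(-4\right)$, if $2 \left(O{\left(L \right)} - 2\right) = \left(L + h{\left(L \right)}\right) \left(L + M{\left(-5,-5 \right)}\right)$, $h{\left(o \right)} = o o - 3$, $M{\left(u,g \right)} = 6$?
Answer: $0$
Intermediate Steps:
$h{\left(o \right)} = -3 + o^{2}$ ($h{\left(o \right)} = o^{2} - 3 = -3 + o^{2}$)
$O{\left(L \right)} = 2 + \frac{\left(6 + L\right) \left(-3 + L + L^{2}\right)}{2}$ ($O{\left(L \right)} = 2 + \frac{\left(L + \left(-3 + L^{2}\right)\right) \left(L + 6\right)}{2} = 2 + \frac{\left(-3 + L + L^{2}\right) \left(6 + L\right)}{2} = 2 + \frac{\left(6 + L\right) \left(-3 + L + L^{2}\right)}{2}$)
$\left(11 + O{\left(5 \right)}\right) 0 \left(-4\right) \left(-4\right) = \left(11 + \left(-7 + \frac{5^{3}}{2} + \frac{3}{2} \cdot 5 + \frac{7 \cdot 5^{2}}{2}\right)\right) 0 \left(-4\right) \left(-4\right) = \left(11 + \left(-7 + \frac{1}{2} \cdot 125 + \frac{15}{2} + \frac{7}{2} \cdot 25\right)\right) 0 \left(-4\right) = \left(11 + \left(-7 + \frac{125}{2} + \frac{15}{2} + \frac{175}{2}\right)\right) 0 = \left(11 + \frac{301}{2}\right) 0 = \frac{323}{2} \cdot 0 = 0$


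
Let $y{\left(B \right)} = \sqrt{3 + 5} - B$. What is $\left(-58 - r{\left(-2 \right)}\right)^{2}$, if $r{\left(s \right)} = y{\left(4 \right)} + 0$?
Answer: $2924 + 216 \sqrt{2} \approx 3229.5$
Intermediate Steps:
$y{\left(B \right)} = - B + 2 \sqrt{2}$ ($y{\left(B \right)} = \sqrt{8} - B = 2 \sqrt{2} - B = - B + 2 \sqrt{2}$)
$r{\left(s \right)} = -4 + 2 \sqrt{2}$ ($r{\left(s \right)} = \left(\left(-1\right) 4 + 2 \sqrt{2}\right) + 0 = \left(-4 + 2 \sqrt{2}\right) + 0 = -4 + 2 \sqrt{2}$)
$\left(-58 - r{\left(-2 \right)}\right)^{2} = \left(-58 - \left(-4 + 2 \sqrt{2}\right)\right)^{2} = \left(-58 + \left(4 - 2 \sqrt{2}\right)\right)^{2} = \left(-54 - 2 \sqrt{2}\right)^{2}$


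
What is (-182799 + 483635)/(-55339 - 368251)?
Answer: -150418/211795 ≈ -0.71021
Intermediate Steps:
(-182799 + 483635)/(-55339 - 368251) = 300836/(-423590) = 300836*(-1/423590) = -150418/211795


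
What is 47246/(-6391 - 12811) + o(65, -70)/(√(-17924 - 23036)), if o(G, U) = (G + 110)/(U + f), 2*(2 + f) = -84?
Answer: -23623/9601 + 35*I*√10/14592 ≈ -2.4605 + 0.007585*I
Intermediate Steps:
f = -44 (f = -2 + (½)*(-84) = -2 - 42 = -44)
o(G, U) = (110 + G)/(-44 + U) (o(G, U) = (G + 110)/(U - 44) = (110 + G)/(-44 + U))
47246/(-6391 - 12811) + o(65, -70)/(√(-17924 - 23036)) = 47246/(-6391 - 12811) + ((110 + 65)/(-44 - 70))/(√(-17924 - 23036)) = 47246/(-19202) + (175/(-114))/(√(-40960)) = 47246*(-1/19202) + (-1/114*175)/((64*I*√10)) = -23623/9601 - (-35)*I*√10/14592 = -23623/9601 + 35*I*√10/14592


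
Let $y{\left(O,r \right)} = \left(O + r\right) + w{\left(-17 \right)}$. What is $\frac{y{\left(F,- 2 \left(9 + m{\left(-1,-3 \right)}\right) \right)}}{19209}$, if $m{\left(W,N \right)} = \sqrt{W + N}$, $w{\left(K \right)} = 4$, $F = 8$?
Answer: $- \frac{2}{6403} - \frac{4 i}{19209} \approx -0.00031235 - 0.00020824 i$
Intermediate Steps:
$m{\left(W,N \right)} = \sqrt{N + W}$
$y{\left(O,r \right)} = 4 + O + r$ ($y{\left(O,r \right)} = \left(O + r\right) + 4 = 4 + O + r$)
$\frac{y{\left(F,- 2 \left(9 + m{\left(-1,-3 \right)}\right) \right)}}{19209} = \frac{4 + 8 - 2 \left(9 + \sqrt{-3 - 1}\right)}{19209} = \left(4 + 8 - 2 \left(9 + \sqrt{-4}\right)\right) \frac{1}{19209} = \left(4 + 8 - 2 \left(9 + 2 i\right)\right) \frac{1}{19209} = \left(4 + 8 - \left(18 + 4 i\right)\right) \frac{1}{19209} = \left(-6 - 4 i\right) \frac{1}{19209} = - \frac{2}{6403} - \frac{4 i}{19209}$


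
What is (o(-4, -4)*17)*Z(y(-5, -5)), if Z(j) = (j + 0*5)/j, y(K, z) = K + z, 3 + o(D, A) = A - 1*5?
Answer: -204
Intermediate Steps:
o(D, A) = -8 + A (o(D, A) = -3 + (A - 1*5) = -3 + (A - 5) = -3 + (-5 + A) = -8 + A)
Z(j) = 1 (Z(j) = (j + 0)/j = j/j = 1)
(o(-4, -4)*17)*Z(y(-5, -5)) = ((-8 - 4)*17)*1 = -12*17*1 = -204*1 = -204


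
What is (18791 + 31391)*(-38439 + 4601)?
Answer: -1698058516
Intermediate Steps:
(18791 + 31391)*(-38439 + 4601) = 50182*(-33838) = -1698058516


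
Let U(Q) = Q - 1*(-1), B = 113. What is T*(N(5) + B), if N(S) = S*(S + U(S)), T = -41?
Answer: -6888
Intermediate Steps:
U(Q) = 1 + Q (U(Q) = Q + 1 = 1 + Q)
N(S) = S*(1 + 2*S) (N(S) = S*(S + (1 + S)) = S*(1 + 2*S))
T*(N(5) + B) = -41*(5*(1 + 2*5) + 113) = -41*(5*(1 + 10) + 113) = -41*(5*11 + 113) = -41*(55 + 113) = -41*168 = -6888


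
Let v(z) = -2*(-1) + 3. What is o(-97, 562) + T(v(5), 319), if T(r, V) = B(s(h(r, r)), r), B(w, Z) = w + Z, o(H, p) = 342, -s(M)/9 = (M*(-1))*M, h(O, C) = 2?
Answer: 383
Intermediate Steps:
s(M) = 9*M² (s(M) = -9*M*(-1)*M = -9*(-M)*M = -(-9)*M² = 9*M²)
v(z) = 5 (v(z) = 2 + 3 = 5)
B(w, Z) = Z + w
T(r, V) = 36 + r (T(r, V) = r + 9*2² = r + 9*4 = r + 36 = 36 + r)
o(-97, 562) + T(v(5), 319) = 342 + (36 + 5) = 342 + 41 = 383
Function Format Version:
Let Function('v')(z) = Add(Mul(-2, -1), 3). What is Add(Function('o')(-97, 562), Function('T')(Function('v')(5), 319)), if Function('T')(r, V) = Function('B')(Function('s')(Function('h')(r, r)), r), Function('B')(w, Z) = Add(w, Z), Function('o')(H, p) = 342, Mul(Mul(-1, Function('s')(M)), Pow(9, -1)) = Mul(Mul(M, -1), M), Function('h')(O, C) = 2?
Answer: 383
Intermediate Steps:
Function('s')(M) = Mul(9, Pow(M, 2)) (Function('s')(M) = Mul(-9, Mul(Mul(M, -1), M)) = Mul(-9, Mul(Mul(-1, M), M)) = Mul(-9, Mul(-1, Pow(M, 2))) = Mul(9, Pow(M, 2)))
Function('v')(z) = 5 (Function('v')(z) = Add(2, 3) = 5)
Function('B')(w, Z) = Add(Z, w)
Function('T')(r, V) = Add(36, r) (Function('T')(r, V) = Add(r, Mul(9, Pow(2, 2))) = Add(r, Mul(9, 4)) = Add(r, 36) = Add(36, r))
Add(Function('o')(-97, 562), Function('T')(Function('v')(5), 319)) = Add(342, Add(36, 5)) = Add(342, 41) = 383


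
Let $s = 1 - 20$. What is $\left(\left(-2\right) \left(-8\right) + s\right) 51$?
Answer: $-153$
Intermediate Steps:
$s = -19$ ($s = 1 - 20 = -19$)
$\left(\left(-2\right) \left(-8\right) + s\right) 51 = \left(\left(-2\right) \left(-8\right) - 19\right) 51 = \left(16 - 19\right) 51 = \left(-3\right) 51 = -153$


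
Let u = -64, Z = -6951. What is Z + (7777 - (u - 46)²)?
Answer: -11274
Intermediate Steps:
Z + (7777 - (u - 46)²) = -6951 + (7777 - (-64 - 46)²) = -6951 + (7777 - 1*(-110)²) = -6951 + (7777 - 1*12100) = -6951 + (7777 - 12100) = -6951 - 4323 = -11274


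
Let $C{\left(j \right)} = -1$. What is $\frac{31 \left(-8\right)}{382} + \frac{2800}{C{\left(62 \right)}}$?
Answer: $- \frac{534924}{191} \approx -2800.6$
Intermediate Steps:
$\frac{31 \left(-8\right)}{382} + \frac{2800}{C{\left(62 \right)}} = \frac{31 \left(-8\right)}{382} + \frac{2800}{-1} = \left(-248\right) \frac{1}{382} + 2800 \left(-1\right) = - \frac{124}{191} - 2800 = - \frac{534924}{191}$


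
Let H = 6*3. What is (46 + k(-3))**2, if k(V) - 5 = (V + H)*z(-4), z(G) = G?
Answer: 81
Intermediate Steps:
H = 18
k(V) = -67 - 4*V (k(V) = 5 + (V + 18)*(-4) = 5 + (18 + V)*(-4) = 5 + (-72 - 4*V) = -67 - 4*V)
(46 + k(-3))**2 = (46 + (-67 - 4*(-3)))**2 = (46 + (-67 + 12))**2 = (46 - 55)**2 = (-9)**2 = 81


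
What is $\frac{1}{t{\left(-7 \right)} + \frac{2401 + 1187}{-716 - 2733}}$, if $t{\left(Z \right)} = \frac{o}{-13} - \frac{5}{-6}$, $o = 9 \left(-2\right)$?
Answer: $\frac{269022}{316813} \approx 0.84915$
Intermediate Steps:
$o = -18$
$t{\left(Z \right)} = \frac{173}{78}$ ($t{\left(Z \right)} = - \frac{18}{-13} - \frac{5}{-6} = \left(-18\right) \left(- \frac{1}{13}\right) - - \frac{5}{6} = \frac{18}{13} + \frac{5}{6} = \frac{173}{78}$)
$\frac{1}{t{\left(-7 \right)} + \frac{2401 + 1187}{-716 - 2733}} = \frac{1}{\frac{173}{78} + \frac{2401 + 1187}{-716 - 2733}} = \frac{1}{\frac{173}{78} + \frac{3588}{-3449}} = \frac{1}{\frac{173}{78} + 3588 \left(- \frac{1}{3449}\right)} = \frac{1}{\frac{173}{78} - \frac{3588}{3449}} = \frac{1}{\frac{316813}{269022}} = \frac{269022}{316813}$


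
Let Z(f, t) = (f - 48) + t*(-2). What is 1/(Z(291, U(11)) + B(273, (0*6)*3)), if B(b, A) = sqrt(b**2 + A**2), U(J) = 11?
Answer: 1/494 ≈ 0.0020243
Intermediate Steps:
B(b, A) = sqrt(A**2 + b**2)
Z(f, t) = -48 + f - 2*t (Z(f, t) = (-48 + f) - 2*t = -48 + f - 2*t)
1/(Z(291, U(11)) + B(273, (0*6)*3)) = 1/((-48 + 291 - 2*11) + sqrt(((0*6)*3)**2 + 273**2)) = 1/((-48 + 291 - 22) + sqrt((0*3)**2 + 74529)) = 1/(221 + sqrt(0**2 + 74529)) = 1/(221 + sqrt(0 + 74529)) = 1/(221 + sqrt(74529)) = 1/(221 + 273) = 1/494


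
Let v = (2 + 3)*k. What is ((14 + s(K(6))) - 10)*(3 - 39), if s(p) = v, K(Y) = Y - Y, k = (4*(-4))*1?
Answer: 2736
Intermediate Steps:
k = -16 (k = -16*1 = -16)
K(Y) = 0
v = -80 (v = (2 + 3)*(-16) = 5*(-16) = -80)
s(p) = -80
((14 + s(K(6))) - 10)*(3 - 39) = ((14 - 80) - 10)*(3 - 39) = (-66 - 10)*(-36) = -76*(-36) = 2736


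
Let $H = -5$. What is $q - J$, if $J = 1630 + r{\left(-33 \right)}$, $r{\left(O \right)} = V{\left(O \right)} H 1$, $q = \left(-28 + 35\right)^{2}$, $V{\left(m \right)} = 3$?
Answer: $-1566$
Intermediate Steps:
$q = 49$ ($q = 7^{2} = 49$)
$r{\left(O \right)} = -15$ ($r{\left(O \right)} = 3 \left(-5\right) 1 = \left(-15\right) 1 = -15$)
$J = 1615$ ($J = 1630 - 15 = 1615$)
$q - J = 49 - 1615 = -1566$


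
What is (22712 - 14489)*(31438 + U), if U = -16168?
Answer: 125565210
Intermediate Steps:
(22712 - 14489)*(31438 + U) = (22712 - 14489)*(31438 - 16168) = 8223*15270 = 125565210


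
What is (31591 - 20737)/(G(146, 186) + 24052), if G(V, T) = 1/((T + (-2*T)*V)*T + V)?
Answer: 4047050580/8968091077 ≈ 0.45127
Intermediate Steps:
G(V, T) = 1/(V + T*(T - 2*T*V)) (G(V, T) = 1/((T - 2*T*V)*T + V) = 1/(T*(T - 2*T*V) + V) = 1/(V + T*(T - 2*T*V)))
(31591 - 20737)/(G(146, 186) + 24052) = (31591 - 20737)/(1/(146 + 186² - 2*146*186²) + 24052) = 10854/(1/(146 + 34596 - 2*146*34596) + 24052) = 10854/(1/(146 + 34596 - 10102032) + 24052) = 10854/(1/(-10067290) + 24052) = 10854/(-1/10067290 + 24052) = 10854/(242138459079/10067290) = 10854*(10067290/242138459079) = 4047050580/8968091077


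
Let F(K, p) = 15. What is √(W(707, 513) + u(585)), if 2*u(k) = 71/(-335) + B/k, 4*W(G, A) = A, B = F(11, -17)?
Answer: √87502537005/26130 ≈ 11.321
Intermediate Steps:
B = 15
W(G, A) = A/4
u(k) = -71/670 + 15/(2*k) (u(k) = (71/(-335) + 15/k)/2 = (71*(-1/335) + 15/k)/2 = (-71/335 + 15/k)/2 = -71/670 + 15/(2*k))
√(W(707, 513) + u(585)) = √((¼)*513 + (1/670)*(5025 - 71*585)/585) = √(513/4 + (1/670)*(1/585)*(5025 - 41535)) = √(513/4 + (1/670)*(1/585)*(-36510)) = √(513/4 - 1217/13065) = √(6697477/52260) = √87502537005/26130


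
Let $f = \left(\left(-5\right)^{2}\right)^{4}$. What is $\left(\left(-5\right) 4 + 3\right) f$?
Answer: $-6640625$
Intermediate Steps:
$f = 390625$ ($f = 25^{4} = 390625$)
$\left(\left(-5\right) 4 + 3\right) f = \left(\left(-5\right) 4 + 3\right) 390625 = \left(-20 + 3\right) 390625 = \left(-17\right) 390625 = -6640625$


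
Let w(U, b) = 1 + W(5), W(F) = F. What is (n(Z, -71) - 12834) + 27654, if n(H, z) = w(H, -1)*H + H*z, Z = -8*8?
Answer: 18980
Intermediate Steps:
Z = -64
w(U, b) = 6 (w(U, b) = 1 + 5 = 6)
n(H, z) = 6*H + H*z
(n(Z, -71) - 12834) + 27654 = (-64*(6 - 71) - 12834) + 27654 = (-64*(-65) - 12834) + 27654 = (4160 - 12834) + 27654 = -8674 + 27654 = 18980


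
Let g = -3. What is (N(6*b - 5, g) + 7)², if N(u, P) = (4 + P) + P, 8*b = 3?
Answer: 25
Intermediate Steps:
b = 3/8 (b = (⅛)*3 = 3/8 ≈ 0.37500)
N(u, P) = 4 + 2*P
(N(6*b - 5, g) + 7)² = ((4 + 2*(-3)) + 7)² = ((4 - 6) + 7)² = (-2 + 7)² = 5² = 25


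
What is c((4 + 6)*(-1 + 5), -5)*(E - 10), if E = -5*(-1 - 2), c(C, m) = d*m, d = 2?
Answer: -50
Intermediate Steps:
c(C, m) = 2*m
E = 15 (E = -5*(-3) = 15)
c((4 + 6)*(-1 + 5), -5)*(E - 10) = (2*(-5))*(15 - 10) = -10*5 = -50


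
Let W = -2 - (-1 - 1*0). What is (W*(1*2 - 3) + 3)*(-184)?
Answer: -736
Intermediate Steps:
W = -1 (W = -2 - (-1 + 0) = -2 - 1*(-1) = -2 + 1 = -1)
(W*(1*2 - 3) + 3)*(-184) = (-(1*2 - 3) + 3)*(-184) = (-(2 - 3) + 3)*(-184) = (-1*(-1) + 3)*(-184) = (1 + 3)*(-184) = 4*(-184) = -736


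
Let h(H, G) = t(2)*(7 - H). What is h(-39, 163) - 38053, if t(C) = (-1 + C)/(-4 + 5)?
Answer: -38007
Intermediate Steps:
t(C) = -1 + C (t(C) = (-1 + C)/1 = (-1 + C)*1 = -1 + C)
h(H, G) = 7 - H (h(H, G) = (-1 + 2)*(7 - H) = 1*(7 - H) = 7 - H)
h(-39, 163) - 38053 = (7 - 1*(-39)) - 38053 = (7 + 39) - 38053 = 46 - 38053 = -38007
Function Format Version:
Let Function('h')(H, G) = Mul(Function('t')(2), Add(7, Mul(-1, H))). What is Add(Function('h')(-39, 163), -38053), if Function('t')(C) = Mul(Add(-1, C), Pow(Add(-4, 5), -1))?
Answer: -38007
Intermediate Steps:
Function('t')(C) = Add(-1, C) (Function('t')(C) = Mul(Add(-1, C), Pow(1, -1)) = Mul(Add(-1, C), 1) = Add(-1, C))
Function('h')(H, G) = Add(7, Mul(-1, H)) (Function('h')(H, G) = Mul(Add(-1, 2), Add(7, Mul(-1, H))) = Mul(1, Add(7, Mul(-1, H))) = Add(7, Mul(-1, H)))
Add(Function('h')(-39, 163), -38053) = Add(Add(7, Mul(-1, -39)), -38053) = Add(Add(7, 39), -38053) = Add(46, -38053) = -38007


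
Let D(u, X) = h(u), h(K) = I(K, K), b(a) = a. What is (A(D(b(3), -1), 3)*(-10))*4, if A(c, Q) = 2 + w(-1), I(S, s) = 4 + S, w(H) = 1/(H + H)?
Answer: -60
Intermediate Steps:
w(H) = 1/(2*H)
h(K) = 4 + K
D(u, X) = 4 + u
A(c, Q) = 3/2 (A(c, Q) = 2 + (½)/(-1) = 2 + (½)*(-1) = 2 - ½ = 3/2)
(A(D(b(3), -1), 3)*(-10))*4 = ((3/2)*(-10))*4 = -15*4 = -60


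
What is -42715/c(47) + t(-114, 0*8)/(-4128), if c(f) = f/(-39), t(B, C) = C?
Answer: 1665885/47 ≈ 35444.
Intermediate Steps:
c(f) = -f/39 (c(f) = f*(-1/39) = -f/39)
-42715/c(47) + t(-114, 0*8)/(-4128) = -42715/((-1/39*47)) + (0*8)/(-4128) = -42715/(-47/39) + 0*(-1/4128) = -42715*(-39/47) + 0 = 1665885/47 + 0 = 1665885/47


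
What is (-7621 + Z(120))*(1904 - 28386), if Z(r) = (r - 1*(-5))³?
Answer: -51520836928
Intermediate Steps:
Z(r) = (5 + r)³ (Z(r) = (r + 5)³ = (5 + r)³)
(-7621 + Z(120))*(1904 - 28386) = (-7621 + (5 + 120)³)*(1904 - 28386) = (-7621 + 125³)*(-26482) = (-7621 + 1953125)*(-26482) = 1945504*(-26482) = -51520836928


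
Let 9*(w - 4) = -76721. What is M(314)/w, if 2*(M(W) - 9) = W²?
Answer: -443763/76685 ≈ -5.7868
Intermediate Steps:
w = -76685/9 (w = 4 + (⅑)*(-76721) = 4 - 76721/9 = -76685/9 ≈ -8520.6)
M(W) = 9 + W²/2
M(314)/w = (9 + (½)*314²)/(-76685/9) = (9 + (½)*98596)*(-9/76685) = (9 + 49298)*(-9/76685) = 49307*(-9/76685) = -443763/76685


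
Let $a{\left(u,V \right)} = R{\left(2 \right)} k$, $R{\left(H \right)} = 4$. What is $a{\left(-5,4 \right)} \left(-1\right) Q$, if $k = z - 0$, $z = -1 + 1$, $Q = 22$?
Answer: $0$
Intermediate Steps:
$z = 0$
$k = 0$ ($k = 0 - 0 = 0 + 0 = 0$)
$a{\left(u,V \right)} = 0$ ($a{\left(u,V \right)} = 4 \cdot 0 = 0$)
$a{\left(-5,4 \right)} \left(-1\right) Q = 0 \left(-1\right) 22 = 0 \cdot 22 = 0$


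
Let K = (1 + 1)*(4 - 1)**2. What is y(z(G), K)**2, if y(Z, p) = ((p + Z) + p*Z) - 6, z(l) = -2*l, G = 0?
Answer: 144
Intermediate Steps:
K = 18 (K = 2*3**2 = 2*9 = 18)
y(Z, p) = -6 + Z + p + Z*p (y(Z, p) = ((Z + p) + Z*p) - 6 = (Z + p + Z*p) - 6 = -6 + Z + p + Z*p)
y(z(G), K)**2 = (-6 - 2*0 + 18 - 2*0*18)**2 = (-6 + 0 + 18 + 0*18)**2 = (-6 + 0 + 18 + 0)**2 = 12**2 = 144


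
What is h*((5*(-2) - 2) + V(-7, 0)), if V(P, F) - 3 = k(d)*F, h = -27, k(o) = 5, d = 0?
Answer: 243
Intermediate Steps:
V(P, F) = 3 + 5*F
h*((5*(-2) - 2) + V(-7, 0)) = -27*((5*(-2) - 2) + (3 + 5*0)) = -27*((-10 - 2) + (3 + 0)) = -27*(-12 + 3) = -27*(-9) = 243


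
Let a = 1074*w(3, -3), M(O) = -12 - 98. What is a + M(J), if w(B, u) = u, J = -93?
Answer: -3332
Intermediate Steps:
M(O) = -110
a = -3222 (a = 1074*(-3) = -3222)
a + M(J) = -3222 - 110 = -3332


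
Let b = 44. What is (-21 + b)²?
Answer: 529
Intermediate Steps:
(-21 + b)² = (-21 + 44)² = 23² = 529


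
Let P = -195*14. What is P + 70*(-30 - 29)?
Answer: -6860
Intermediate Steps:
P = -2730
P + 70*(-30 - 29) = -2730 + 70*(-30 - 29) = -2730 + 70*(-59) = -2730 - 4130 = -6860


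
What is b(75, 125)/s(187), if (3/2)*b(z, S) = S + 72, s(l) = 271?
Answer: 394/813 ≈ 0.48462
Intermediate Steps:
b(z, S) = 48 + 2*S/3 (b(z, S) = 2*(S + 72)/3 = 2*(72 + S)/3 = 48 + 2*S/3)
b(75, 125)/s(187) = (48 + (⅔)*125)/271 = (48 + 250/3)*(1/271) = (394/3)*(1/271) = 394/813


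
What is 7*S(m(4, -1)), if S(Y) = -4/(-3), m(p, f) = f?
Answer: 28/3 ≈ 9.3333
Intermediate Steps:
S(Y) = 4/3 (S(Y) = -4*(-⅓) = 4/3)
7*S(m(4, -1)) = 7*(4/3) = 28/3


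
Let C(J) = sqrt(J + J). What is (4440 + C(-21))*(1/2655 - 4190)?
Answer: -3292836904/177 - 11124449*I*sqrt(42)/2655 ≈ -1.8604e+7 - 27154.0*I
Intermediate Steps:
C(J) = sqrt(2)*sqrt(J) (C(J) = sqrt(2*J) = sqrt(2)*sqrt(J))
(4440 + C(-21))*(1/2655 - 4190) = (4440 + sqrt(2)*sqrt(-21))*(1/2655 - 4190) = (4440 + sqrt(2)*(I*sqrt(21)))*(1/2655 - 4190) = (4440 + I*sqrt(42))*(-11124449/2655) = -3292836904/177 - 11124449*I*sqrt(42)/2655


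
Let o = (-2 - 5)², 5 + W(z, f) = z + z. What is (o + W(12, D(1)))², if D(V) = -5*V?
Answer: 4624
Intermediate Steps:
W(z, f) = -5 + 2*z (W(z, f) = -5 + (z + z) = -5 + 2*z)
o = 49 (o = (-7)² = 49)
(o + W(12, D(1)))² = (49 + (-5 + 2*12))² = (49 + (-5 + 24))² = (49 + 19)² = 68² = 4624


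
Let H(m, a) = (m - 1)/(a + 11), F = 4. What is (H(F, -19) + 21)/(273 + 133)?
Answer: 165/3248 ≈ 0.050801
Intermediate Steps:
H(m, a) = (-1 + m)/(11 + a)
(H(F, -19) + 21)/(273 + 133) = ((-1 + 4)/(11 - 19) + 21)/(273 + 133) = (3/(-8) + 21)/406 = (-1/8*3 + 21)*(1/406) = (-3/8 + 21)*(1/406) = (165/8)*(1/406) = 165/3248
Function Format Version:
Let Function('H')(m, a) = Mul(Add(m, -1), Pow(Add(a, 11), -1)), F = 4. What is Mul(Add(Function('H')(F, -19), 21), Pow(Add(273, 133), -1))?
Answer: Rational(165, 3248) ≈ 0.050801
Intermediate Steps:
Function('H')(m, a) = Mul(Pow(Add(11, a), -1), Add(-1, m)) (Function('H')(m, a) = Mul(Add(-1, m), Pow(Add(11, a), -1)) = Mul(Pow(Add(11, a), -1), Add(-1, m)))
Mul(Add(Function('H')(F, -19), 21), Pow(Add(273, 133), -1)) = Mul(Add(Mul(Pow(Add(11, -19), -1), Add(-1, 4)), 21), Pow(Add(273, 133), -1)) = Mul(Add(Mul(Pow(-8, -1), 3), 21), Pow(406, -1)) = Mul(Add(Mul(Rational(-1, 8), 3), 21), Rational(1, 406)) = Mul(Add(Rational(-3, 8), 21), Rational(1, 406)) = Mul(Rational(165, 8), Rational(1, 406)) = Rational(165, 3248)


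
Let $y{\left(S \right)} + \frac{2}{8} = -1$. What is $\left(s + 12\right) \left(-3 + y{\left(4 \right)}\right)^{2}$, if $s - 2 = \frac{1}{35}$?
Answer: $\frac{141899}{560} \approx 253.39$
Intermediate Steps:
$s = \frac{71}{35}$ ($s = 2 + \frac{1}{35} = \frac{71}{35} \approx 2.0286$)
$y{\left(S \right)} = - \frac{5}{4}$ ($y{\left(S \right)} = - \frac{1}{4} - 1 = - \frac{5}{4}$)
$\left(s + 12\right) \left(-3 + y{\left(4 \right)}\right)^{2} = \left(\frac{71}{35} + 12\right) \left(-3 - \frac{5}{4}\right)^{2} = \frac{491 \left(- \frac{17}{4}\right)^{2}}{35} = \frac{491}{35} \cdot \frac{289}{16} = \frac{141899}{560}$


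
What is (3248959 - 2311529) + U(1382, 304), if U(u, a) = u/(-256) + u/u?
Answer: 119990477/128 ≈ 9.3743e+5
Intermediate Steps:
U(u, a) = 1 - u/256 (U(u, a) = u*(-1/256) + 1 = -u/256 + 1 = 1 - u/256)
(3248959 - 2311529) + U(1382, 304) = (3248959 - 2311529) + (1 - 1/256*1382) = 937430 + (1 - 691/128) = 937430 - 563/128 = 119990477/128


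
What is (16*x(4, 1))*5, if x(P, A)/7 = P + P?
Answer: 4480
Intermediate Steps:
x(P, A) = 14*P (x(P, A) = 7*(P + P) = 7*(2*P) = 14*P)
(16*x(4, 1))*5 = (16*(14*4))*5 = (16*56)*5 = 896*5 = 4480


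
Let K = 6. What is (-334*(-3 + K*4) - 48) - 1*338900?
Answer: -345962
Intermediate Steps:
(-334*(-3 + K*4) - 48) - 1*338900 = (-334*(-3 + 6*4) - 48) - 1*338900 = (-334*(-3 + 24) - 48) - 338900 = (-334*21 - 48) - 338900 = (-7014 - 48) - 338900 = -7062 - 338900 = -345962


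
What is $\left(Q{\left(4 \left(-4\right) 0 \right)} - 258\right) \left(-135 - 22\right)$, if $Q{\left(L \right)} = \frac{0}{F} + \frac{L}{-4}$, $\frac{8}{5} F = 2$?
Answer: $40506$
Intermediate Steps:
$F = \frac{5}{4}$ ($F = \frac{5}{8} \cdot 2 = \frac{5}{4} \approx 1.25$)
$Q{\left(L \right)} = - \frac{L}{4}$ ($Q{\left(L \right)} = \frac{0}{\frac{5}{4}} + \frac{L}{-4} = 0 \cdot \frac{4}{5} + L \left(- \frac{1}{4}\right) = 0 - \frac{L}{4} = - \frac{L}{4}$)
$\left(Q{\left(4 \left(-4\right) 0 \right)} - 258\right) \left(-135 - 22\right) = \left(- \frac{4 \left(-4\right) 0}{4} - 258\right) \left(-135 - 22\right) = \left(- \frac{\left(-16\right) 0}{4} - 258\right) \left(-157\right) = \left(\left(- \frac{1}{4}\right) 0 - 258\right) \left(-157\right) = \left(0 - 258\right) \left(-157\right) = \left(-258\right) \left(-157\right) = 40506$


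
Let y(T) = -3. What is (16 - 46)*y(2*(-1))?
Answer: 90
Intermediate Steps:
(16 - 46)*y(2*(-1)) = (16 - 46)*(-3) = -30*(-3) = 90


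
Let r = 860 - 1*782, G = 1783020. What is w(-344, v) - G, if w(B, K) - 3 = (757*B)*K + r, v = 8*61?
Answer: -128862043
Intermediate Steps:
r = 78 (r = 860 - 782 = 78)
v = 488
w(B, K) = 81 + 757*B*K (w(B, K) = 3 + ((757*B)*K + 78) = 3 + (757*B*K + 78) = 3 + (78 + 757*B*K) = 81 + 757*B*K)
w(-344, v) - G = (81 + 757*(-344)*488) - 1*1783020 = (81 - 127079104) - 1783020 = -127079023 - 1783020 = -128862043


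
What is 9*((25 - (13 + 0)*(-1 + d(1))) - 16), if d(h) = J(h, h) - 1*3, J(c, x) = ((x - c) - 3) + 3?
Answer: 549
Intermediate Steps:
J(c, x) = x - c (J(c, x) = (-3 + x - c) + 3 = x - c)
d(h) = -3 (d(h) = (h - h) - 1*3 = 0 - 3 = -3)
9*((25 - (13 + 0)*(-1 + d(1))) - 16) = 9*((25 - (13 + 0)*(-1 - 3)) - 16) = 9*((25 - 13*(-4)) - 16) = 9*((25 - 1*(-52)) - 16) = 9*((25 + 52) - 16) = 9*(77 - 16) = 9*61 = 549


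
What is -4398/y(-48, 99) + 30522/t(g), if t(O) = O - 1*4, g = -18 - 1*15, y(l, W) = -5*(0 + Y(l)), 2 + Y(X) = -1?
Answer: -206852/185 ≈ -1118.1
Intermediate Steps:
Y(X) = -3 (Y(X) = -2 - 1 = -3)
y(l, W) = 15 (y(l, W) = -5*(0 - 3) = -5*(-3) = 15)
g = -33 (g = -18 - 15 = -33)
t(O) = -4 + O (t(O) = O - 4 = -4 + O)
-4398/y(-48, 99) + 30522/t(g) = -4398/15 + 30522/(-4 - 33) = -4398*1/15 + 30522/(-37) = -1466/5 + 30522*(-1/37) = -1466/5 - 30522/37 = -206852/185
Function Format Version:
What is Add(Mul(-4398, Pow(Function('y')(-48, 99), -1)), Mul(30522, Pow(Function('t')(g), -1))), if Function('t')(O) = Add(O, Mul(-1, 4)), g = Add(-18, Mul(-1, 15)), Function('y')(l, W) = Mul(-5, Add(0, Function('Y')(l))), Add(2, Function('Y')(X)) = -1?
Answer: Rational(-206852, 185) ≈ -1118.1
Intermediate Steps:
Function('Y')(X) = -3 (Function('Y')(X) = Add(-2, -1) = -3)
Function('y')(l, W) = 15 (Function('y')(l, W) = Mul(-5, Add(0, -3)) = Mul(-5, -3) = 15)
g = -33 (g = Add(-18, -15) = -33)
Function('t')(O) = Add(-4, O) (Function('t')(O) = Add(O, -4) = Add(-4, O))
Add(Mul(-4398, Pow(Function('y')(-48, 99), -1)), Mul(30522, Pow(Function('t')(g), -1))) = Add(Mul(-4398, Pow(15, -1)), Mul(30522, Pow(Add(-4, -33), -1))) = Add(Mul(-4398, Rational(1, 15)), Mul(30522, Pow(-37, -1))) = Add(Rational(-1466, 5), Mul(30522, Rational(-1, 37))) = Add(Rational(-1466, 5), Rational(-30522, 37)) = Rational(-206852, 185)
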